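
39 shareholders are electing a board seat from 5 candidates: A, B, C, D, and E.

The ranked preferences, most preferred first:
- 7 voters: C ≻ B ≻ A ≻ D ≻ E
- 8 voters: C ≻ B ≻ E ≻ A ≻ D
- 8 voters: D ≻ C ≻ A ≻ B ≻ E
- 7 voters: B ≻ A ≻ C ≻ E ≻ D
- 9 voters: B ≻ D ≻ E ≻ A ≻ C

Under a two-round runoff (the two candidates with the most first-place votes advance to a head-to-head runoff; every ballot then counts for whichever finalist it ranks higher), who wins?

C

Round 1 first-place votes: A 0, B 16, C 15, D 8, E 0. B and C advance.
Runoff: B is ranked above C on 16 ballots, C above B on 23.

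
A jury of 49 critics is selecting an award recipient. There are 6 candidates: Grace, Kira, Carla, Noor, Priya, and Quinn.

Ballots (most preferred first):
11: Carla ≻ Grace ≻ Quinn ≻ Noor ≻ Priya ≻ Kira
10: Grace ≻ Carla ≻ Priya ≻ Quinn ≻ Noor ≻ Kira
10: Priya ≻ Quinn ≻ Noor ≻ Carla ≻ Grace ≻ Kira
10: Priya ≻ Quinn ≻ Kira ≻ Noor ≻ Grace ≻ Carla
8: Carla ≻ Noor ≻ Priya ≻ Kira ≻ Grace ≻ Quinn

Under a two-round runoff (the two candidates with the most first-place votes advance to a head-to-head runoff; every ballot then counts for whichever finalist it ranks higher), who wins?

Carla

Round 1 first-place votes: Grace 10, Kira 0, Carla 19, Noor 0, Priya 20, Quinn 0. Priya and Carla advance.
Runoff: Priya is ranked above Carla on 20 ballots, Carla above Priya on 29.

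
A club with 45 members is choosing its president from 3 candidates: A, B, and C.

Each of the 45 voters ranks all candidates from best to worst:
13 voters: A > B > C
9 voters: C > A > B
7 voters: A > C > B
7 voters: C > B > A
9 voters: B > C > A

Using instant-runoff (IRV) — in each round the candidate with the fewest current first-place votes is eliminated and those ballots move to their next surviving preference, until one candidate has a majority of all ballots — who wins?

C

Round 1: A 20, B 9, C 16. B eliminated.
Round 2: A 20, C 25. C has a majority (≥23).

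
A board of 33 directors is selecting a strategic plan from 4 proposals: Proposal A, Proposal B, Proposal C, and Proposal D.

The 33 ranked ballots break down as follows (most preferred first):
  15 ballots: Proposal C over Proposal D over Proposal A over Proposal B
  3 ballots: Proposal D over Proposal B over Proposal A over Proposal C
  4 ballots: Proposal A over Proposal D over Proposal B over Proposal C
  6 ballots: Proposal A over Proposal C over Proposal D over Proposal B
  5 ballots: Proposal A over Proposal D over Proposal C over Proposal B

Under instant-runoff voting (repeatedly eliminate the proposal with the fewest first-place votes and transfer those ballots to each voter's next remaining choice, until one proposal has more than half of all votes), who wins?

Proposal A

Round 1: Proposal A 15, Proposal B 0, Proposal C 15, Proposal D 3. Proposal B eliminated.
Round 2: Proposal A 15, Proposal C 15, Proposal D 3. Proposal D eliminated.
Round 3: Proposal A 18, Proposal C 15. Proposal A has a majority (≥17).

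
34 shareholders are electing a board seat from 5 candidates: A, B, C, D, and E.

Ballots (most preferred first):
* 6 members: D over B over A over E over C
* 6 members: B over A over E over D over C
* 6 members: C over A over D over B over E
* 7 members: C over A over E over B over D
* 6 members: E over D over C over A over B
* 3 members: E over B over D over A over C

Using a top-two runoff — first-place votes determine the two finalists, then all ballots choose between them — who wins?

Round 1 first-place votes: A 0, B 6, C 13, D 6, E 9. C and E advance.
Runoff: C is ranked above E on 13 ballots, E above C on 21.

E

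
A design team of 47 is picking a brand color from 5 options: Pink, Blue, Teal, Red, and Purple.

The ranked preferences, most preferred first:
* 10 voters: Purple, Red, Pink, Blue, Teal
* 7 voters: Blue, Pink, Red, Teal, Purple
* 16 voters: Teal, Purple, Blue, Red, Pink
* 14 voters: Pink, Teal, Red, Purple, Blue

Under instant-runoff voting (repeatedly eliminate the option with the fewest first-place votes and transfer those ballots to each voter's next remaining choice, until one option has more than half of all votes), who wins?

Round 1: Pink 14, Blue 7, Teal 16, Red 0, Purple 10. Red eliminated.
Round 2: Pink 14, Blue 7, Teal 16, Purple 10. Blue eliminated.
Round 3: Pink 21, Teal 16, Purple 10. Purple eliminated.
Round 4: Pink 31, Teal 16. Pink has a majority (≥24).

Pink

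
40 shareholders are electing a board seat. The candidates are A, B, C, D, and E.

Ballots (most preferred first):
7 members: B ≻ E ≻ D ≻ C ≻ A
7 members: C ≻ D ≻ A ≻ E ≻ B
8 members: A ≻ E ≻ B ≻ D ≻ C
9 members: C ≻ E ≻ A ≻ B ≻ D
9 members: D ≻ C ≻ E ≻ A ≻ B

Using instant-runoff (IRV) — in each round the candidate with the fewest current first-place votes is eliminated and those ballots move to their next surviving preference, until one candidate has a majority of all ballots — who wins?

Round 1: A 8, B 7, C 16, D 9, E 0. E eliminated.
Round 2: A 8, B 7, C 16, D 9. B eliminated.
Round 3: A 8, C 16, D 16. A eliminated.
Round 4: C 16, D 24. D has a majority (≥21).

D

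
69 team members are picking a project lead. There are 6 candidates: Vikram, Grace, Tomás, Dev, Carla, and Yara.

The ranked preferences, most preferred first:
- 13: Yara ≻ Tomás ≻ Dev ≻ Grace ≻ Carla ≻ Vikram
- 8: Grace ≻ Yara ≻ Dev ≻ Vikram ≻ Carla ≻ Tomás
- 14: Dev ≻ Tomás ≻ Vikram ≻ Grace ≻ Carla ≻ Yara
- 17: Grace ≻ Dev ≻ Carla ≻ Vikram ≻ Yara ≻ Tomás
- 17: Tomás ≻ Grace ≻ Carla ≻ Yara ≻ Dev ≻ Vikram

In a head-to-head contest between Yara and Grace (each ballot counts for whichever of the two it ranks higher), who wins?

Yara is ranked above Grace on 13 ballots; Grace above Yara on 56.

Grace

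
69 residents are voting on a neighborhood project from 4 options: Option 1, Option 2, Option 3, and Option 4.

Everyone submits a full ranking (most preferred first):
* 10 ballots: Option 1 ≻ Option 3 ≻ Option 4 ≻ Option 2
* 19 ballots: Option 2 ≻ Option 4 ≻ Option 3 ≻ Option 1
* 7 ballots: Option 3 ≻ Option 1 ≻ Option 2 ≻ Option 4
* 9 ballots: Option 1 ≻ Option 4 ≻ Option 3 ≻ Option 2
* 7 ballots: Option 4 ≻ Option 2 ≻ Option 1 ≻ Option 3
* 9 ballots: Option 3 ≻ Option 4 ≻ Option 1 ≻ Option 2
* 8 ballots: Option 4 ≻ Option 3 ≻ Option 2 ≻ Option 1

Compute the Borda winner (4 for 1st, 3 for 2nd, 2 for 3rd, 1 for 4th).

Option 1: 10×4 + 19×1 + 7×3 + 9×4 + 7×2 + 9×2 + 8×1 = 156
Option 2: 10×1 + 19×4 + 7×2 + 9×1 + 7×3 + 9×1 + 8×2 = 155
Option 3: 10×3 + 19×2 + 7×4 + 9×2 + 7×1 + 9×4 + 8×3 = 181
Option 4: 10×2 + 19×3 + 7×1 + 9×3 + 7×4 + 9×3 + 8×4 = 198

Option 4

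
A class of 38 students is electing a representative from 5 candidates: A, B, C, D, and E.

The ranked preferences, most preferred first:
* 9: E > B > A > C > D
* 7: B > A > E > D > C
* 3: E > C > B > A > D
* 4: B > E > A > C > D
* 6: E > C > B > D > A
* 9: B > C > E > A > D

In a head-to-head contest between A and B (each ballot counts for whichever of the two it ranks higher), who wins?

A is ranked above B on 0 ballots; B above A on 38.

B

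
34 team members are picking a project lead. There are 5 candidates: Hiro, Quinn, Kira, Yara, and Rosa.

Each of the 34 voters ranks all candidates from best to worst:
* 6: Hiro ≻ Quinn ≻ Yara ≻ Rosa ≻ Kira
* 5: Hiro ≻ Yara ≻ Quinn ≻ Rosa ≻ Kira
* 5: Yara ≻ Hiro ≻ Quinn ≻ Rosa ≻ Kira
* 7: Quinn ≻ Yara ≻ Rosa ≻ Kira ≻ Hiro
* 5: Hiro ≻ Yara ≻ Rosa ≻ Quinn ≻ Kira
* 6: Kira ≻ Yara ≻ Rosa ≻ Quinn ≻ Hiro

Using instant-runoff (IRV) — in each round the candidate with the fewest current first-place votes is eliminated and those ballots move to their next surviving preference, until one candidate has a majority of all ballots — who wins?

Hiro

Round 1: Hiro 16, Quinn 7, Kira 6, Yara 5, Rosa 0. Rosa eliminated.
Round 2: Hiro 16, Quinn 7, Kira 6, Yara 5. Yara eliminated.
Round 3: Hiro 21, Quinn 7, Kira 6. Hiro has a majority (≥18).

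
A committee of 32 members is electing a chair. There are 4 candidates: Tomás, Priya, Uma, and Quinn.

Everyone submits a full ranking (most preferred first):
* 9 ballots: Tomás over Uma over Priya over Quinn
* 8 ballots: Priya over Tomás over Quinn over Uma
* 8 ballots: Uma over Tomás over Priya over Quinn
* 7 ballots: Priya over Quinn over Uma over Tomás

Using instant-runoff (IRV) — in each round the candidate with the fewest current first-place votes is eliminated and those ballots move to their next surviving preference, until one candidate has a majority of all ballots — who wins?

Tomás

Round 1: Tomás 9, Priya 15, Uma 8, Quinn 0. Quinn eliminated.
Round 2: Tomás 9, Priya 15, Uma 8. Uma eliminated.
Round 3: Tomás 17, Priya 15. Tomás has a majority (≥17).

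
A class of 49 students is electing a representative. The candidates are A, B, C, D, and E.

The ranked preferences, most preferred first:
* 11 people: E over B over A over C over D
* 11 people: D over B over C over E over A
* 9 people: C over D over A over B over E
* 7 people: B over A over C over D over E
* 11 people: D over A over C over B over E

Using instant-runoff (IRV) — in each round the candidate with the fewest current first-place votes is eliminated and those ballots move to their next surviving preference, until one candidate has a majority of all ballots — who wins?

C

Round 1: A 0, B 7, C 9, D 22, E 11. A eliminated.
Round 2: B 7, C 9, D 22, E 11. B eliminated.
Round 3: C 16, D 22, E 11. E eliminated.
Round 4: C 27, D 22. C has a majority (≥25).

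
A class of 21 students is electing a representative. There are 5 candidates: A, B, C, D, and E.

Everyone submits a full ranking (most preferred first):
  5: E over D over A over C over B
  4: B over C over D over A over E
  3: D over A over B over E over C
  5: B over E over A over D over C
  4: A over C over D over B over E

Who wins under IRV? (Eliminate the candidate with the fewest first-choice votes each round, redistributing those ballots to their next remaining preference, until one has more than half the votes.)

A

Round 1: A 4, B 9, C 0, D 3, E 5. C eliminated.
Round 2: A 4, B 9, D 3, E 5. D eliminated.
Round 3: A 7, B 9, E 5. E eliminated.
Round 4: A 12, B 9. A has a majority (≥11).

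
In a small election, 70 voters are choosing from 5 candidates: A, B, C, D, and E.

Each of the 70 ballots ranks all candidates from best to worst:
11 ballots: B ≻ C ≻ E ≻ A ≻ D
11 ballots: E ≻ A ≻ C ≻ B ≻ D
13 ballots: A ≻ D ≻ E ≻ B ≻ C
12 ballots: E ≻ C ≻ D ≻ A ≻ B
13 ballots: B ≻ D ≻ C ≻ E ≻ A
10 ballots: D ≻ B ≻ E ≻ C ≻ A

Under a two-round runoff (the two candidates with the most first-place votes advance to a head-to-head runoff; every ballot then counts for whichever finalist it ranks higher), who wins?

Round 1 first-place votes: A 13, B 24, C 0, D 10, E 23. B and E advance.
Runoff: B is ranked above E on 34 ballots, E above B on 36.

E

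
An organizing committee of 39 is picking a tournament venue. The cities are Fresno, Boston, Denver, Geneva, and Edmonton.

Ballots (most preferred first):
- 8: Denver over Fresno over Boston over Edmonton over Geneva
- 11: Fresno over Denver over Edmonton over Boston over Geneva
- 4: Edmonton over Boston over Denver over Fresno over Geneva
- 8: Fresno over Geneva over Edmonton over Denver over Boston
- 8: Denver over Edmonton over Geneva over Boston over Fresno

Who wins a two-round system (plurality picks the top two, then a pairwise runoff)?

Denver

Round 1 first-place votes: Fresno 19, Boston 0, Denver 16, Geneva 0, Edmonton 4. Fresno and Denver advance.
Runoff: Fresno is ranked above Denver on 19 ballots, Denver above Fresno on 20.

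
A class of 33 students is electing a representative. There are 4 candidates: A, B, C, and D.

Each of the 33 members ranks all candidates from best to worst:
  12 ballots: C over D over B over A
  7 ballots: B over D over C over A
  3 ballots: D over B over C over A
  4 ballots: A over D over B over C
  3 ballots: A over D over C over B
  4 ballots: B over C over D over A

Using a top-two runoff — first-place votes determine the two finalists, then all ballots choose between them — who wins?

Round 1 first-place votes: A 7, B 11, C 12, D 3. C and B advance.
Runoff: C is ranked above B on 15 ballots, B above C on 18.

B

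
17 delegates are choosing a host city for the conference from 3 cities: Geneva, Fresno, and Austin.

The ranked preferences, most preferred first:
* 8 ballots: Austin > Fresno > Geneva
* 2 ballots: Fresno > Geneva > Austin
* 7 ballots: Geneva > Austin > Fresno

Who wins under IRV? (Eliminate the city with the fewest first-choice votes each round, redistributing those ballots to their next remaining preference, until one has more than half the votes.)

Geneva

Round 1: Geneva 7, Fresno 2, Austin 8. Fresno eliminated.
Round 2: Geneva 9, Austin 8. Geneva has a majority (≥9).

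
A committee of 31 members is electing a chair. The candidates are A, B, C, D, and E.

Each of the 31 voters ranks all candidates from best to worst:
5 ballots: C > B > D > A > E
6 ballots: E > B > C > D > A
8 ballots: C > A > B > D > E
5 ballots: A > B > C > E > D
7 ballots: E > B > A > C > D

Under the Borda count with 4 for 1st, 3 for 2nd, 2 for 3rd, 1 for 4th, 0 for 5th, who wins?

A: 5×1 + 6×0 + 8×3 + 5×4 + 7×2 = 63
B: 5×3 + 6×3 + 8×2 + 5×3 + 7×3 = 85
C: 5×4 + 6×2 + 8×4 + 5×2 + 7×1 = 81
D: 5×2 + 6×1 + 8×1 + 5×0 + 7×0 = 24
E: 5×0 + 6×4 + 8×0 + 5×1 + 7×4 = 57

B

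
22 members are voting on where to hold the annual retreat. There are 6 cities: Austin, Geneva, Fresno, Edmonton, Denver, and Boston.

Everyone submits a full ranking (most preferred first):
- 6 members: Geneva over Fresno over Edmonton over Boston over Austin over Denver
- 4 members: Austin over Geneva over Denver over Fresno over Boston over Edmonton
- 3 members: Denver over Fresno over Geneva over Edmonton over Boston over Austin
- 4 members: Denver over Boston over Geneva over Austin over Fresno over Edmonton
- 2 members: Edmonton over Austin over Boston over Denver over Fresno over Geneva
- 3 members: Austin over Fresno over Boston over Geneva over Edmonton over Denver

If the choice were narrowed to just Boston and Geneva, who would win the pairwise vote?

Geneva

Boston is ranked above Geneva on 9 ballots; Geneva above Boston on 13.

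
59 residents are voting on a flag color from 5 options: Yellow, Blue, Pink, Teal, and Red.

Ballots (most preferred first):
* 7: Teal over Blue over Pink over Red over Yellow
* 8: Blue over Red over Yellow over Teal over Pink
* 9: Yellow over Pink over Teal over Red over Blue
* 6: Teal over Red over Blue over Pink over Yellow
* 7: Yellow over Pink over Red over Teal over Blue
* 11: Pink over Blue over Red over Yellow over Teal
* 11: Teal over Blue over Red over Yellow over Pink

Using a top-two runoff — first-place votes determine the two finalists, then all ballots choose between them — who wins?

Round 1 first-place votes: Yellow 16, Blue 8, Pink 11, Teal 24, Red 0. Teal and Yellow advance.
Runoff: Teal is ranked above Yellow on 24 ballots, Yellow above Teal on 35.

Yellow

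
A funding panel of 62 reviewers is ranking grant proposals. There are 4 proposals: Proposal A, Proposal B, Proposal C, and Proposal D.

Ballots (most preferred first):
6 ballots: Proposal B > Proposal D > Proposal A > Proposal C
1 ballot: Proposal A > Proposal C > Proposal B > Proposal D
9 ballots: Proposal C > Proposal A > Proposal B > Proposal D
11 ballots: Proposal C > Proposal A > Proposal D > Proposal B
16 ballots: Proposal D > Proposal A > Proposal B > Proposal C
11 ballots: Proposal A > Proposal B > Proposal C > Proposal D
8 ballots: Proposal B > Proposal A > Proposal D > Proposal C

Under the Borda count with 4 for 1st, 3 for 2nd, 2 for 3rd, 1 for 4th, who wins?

Proposal A: 6×2 + 1×4 + 9×3 + 11×3 + 16×3 + 11×4 + 8×3 = 192
Proposal B: 6×4 + 1×2 + 9×2 + 11×1 + 16×2 + 11×3 + 8×4 = 152
Proposal C: 6×1 + 1×3 + 9×4 + 11×4 + 16×1 + 11×2 + 8×1 = 135
Proposal D: 6×3 + 1×1 + 9×1 + 11×2 + 16×4 + 11×1 + 8×2 = 141

Proposal A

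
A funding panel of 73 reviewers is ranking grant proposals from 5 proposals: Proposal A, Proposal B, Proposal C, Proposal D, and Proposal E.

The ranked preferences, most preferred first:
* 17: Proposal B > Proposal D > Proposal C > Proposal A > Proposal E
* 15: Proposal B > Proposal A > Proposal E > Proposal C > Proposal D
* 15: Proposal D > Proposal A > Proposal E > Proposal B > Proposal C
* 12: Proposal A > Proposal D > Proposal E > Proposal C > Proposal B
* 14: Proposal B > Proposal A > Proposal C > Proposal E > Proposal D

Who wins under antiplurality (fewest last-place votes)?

Last-place votes: Proposal A 0, Proposal B 12, Proposal C 15, Proposal D 29, Proposal E 17.

Proposal A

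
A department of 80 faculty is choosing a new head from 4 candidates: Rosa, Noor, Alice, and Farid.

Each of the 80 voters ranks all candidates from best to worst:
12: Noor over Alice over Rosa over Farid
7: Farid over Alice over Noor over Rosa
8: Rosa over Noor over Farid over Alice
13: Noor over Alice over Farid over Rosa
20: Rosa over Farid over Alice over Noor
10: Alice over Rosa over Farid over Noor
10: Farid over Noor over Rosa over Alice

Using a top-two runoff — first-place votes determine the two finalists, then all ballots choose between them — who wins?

Round 1 first-place votes: Rosa 28, Noor 25, Alice 10, Farid 17. Rosa and Noor advance.
Runoff: Rosa is ranked above Noor on 38 ballots, Noor above Rosa on 42.

Noor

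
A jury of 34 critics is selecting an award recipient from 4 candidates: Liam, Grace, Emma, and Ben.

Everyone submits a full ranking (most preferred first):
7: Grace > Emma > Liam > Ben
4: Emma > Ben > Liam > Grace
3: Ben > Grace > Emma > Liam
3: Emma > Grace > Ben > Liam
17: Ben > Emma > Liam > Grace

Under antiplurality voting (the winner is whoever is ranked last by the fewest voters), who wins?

Last-place votes: Liam 6, Grace 21, Emma 0, Ben 7.

Emma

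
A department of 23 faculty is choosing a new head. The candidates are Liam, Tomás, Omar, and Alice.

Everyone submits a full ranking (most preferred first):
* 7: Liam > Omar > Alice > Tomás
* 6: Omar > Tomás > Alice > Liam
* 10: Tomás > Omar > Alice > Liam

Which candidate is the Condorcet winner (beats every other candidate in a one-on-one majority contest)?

Omar

Omar vs Liam: 16–7
Omar vs Tomás: 13–10
Omar vs Alice: 23–0
Omar beats every other candidate.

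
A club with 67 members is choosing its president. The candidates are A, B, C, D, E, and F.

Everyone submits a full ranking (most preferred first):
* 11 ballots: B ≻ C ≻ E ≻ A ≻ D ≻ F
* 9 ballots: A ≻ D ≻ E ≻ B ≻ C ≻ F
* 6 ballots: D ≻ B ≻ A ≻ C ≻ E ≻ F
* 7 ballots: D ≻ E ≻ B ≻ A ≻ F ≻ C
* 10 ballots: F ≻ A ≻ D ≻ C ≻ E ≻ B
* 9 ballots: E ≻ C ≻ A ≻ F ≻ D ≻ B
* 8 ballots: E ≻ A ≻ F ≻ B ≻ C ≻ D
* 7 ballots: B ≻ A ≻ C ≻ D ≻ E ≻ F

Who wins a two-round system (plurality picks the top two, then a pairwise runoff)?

Round 1 first-place votes: A 9, B 18, C 0, D 13, E 17, F 10. B and E advance.
Runoff: B is ranked above E on 24 ballots, E above B on 43.

E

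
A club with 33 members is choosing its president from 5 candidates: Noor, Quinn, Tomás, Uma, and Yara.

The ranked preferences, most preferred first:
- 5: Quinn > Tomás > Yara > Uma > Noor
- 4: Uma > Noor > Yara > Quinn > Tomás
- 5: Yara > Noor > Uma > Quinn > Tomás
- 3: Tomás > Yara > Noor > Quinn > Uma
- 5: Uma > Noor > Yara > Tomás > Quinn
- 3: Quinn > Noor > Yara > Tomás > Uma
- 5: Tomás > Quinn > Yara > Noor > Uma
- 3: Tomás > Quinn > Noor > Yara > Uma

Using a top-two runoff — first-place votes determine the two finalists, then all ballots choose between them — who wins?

Round 1 first-place votes: Noor 0, Quinn 8, Tomás 11, Uma 9, Yara 5. Tomás and Uma advance.
Runoff: Tomás is ranked above Uma on 19 ballots, Uma above Tomás on 14.

Tomás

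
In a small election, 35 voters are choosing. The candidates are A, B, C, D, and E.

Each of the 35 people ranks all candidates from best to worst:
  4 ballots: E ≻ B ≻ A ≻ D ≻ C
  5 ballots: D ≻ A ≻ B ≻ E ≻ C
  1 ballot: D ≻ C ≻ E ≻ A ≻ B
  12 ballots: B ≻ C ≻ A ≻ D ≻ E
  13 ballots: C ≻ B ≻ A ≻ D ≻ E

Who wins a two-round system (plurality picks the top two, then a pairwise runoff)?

Round 1 first-place votes: A 0, B 12, C 13, D 6, E 4. C and B advance.
Runoff: C is ranked above B on 14 ballots, B above C on 21.

B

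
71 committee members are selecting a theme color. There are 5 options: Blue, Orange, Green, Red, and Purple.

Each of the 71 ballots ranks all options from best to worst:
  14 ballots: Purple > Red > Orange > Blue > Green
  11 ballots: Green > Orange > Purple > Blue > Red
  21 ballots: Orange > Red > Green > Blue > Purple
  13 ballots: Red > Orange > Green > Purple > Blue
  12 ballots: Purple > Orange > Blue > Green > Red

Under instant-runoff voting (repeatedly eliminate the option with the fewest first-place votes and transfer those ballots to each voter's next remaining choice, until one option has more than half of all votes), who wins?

Round 1: Blue 0, Orange 21, Green 11, Red 13, Purple 26. Blue eliminated.
Round 2: Orange 21, Green 11, Red 13, Purple 26. Green eliminated.
Round 3: Orange 32, Red 13, Purple 26. Red eliminated.
Round 4: Orange 45, Purple 26. Orange has a majority (≥36).

Orange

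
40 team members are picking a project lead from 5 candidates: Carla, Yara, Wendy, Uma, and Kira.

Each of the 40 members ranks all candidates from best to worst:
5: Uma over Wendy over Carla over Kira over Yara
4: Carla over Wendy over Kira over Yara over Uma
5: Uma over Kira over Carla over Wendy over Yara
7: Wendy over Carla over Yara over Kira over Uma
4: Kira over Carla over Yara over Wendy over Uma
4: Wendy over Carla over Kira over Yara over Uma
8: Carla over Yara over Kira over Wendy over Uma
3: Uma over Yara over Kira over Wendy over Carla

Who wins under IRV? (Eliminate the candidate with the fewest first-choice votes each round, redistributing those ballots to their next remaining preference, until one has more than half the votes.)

Carla

Round 1: Carla 12, Yara 0, Wendy 11, Uma 13, Kira 4. Yara eliminated.
Round 2: Carla 12, Wendy 11, Uma 13, Kira 4. Kira eliminated.
Round 3: Carla 16, Wendy 11, Uma 13. Wendy eliminated.
Round 4: Carla 27, Uma 13. Carla has a majority (≥21).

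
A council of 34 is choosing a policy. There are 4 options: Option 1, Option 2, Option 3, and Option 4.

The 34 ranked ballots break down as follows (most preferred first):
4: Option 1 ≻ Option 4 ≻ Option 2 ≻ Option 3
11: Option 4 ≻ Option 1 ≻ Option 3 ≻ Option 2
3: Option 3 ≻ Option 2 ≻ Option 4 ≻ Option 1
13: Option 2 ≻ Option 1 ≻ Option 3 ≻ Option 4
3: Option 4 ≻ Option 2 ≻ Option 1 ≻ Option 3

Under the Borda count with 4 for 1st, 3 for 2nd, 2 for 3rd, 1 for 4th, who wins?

Option 1

Option 1: 4×4 + 11×3 + 3×1 + 13×3 + 3×2 = 97
Option 2: 4×2 + 11×1 + 3×3 + 13×4 + 3×3 = 89
Option 3: 4×1 + 11×2 + 3×4 + 13×2 + 3×1 = 67
Option 4: 4×3 + 11×4 + 3×2 + 13×1 + 3×4 = 87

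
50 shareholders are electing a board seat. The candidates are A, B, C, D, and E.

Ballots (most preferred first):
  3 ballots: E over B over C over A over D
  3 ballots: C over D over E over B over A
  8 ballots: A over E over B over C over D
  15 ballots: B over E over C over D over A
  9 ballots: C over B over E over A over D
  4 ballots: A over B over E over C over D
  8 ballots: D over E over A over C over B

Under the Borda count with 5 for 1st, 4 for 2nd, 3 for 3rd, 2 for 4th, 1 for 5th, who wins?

E

A: 3×2 + 3×1 + 8×5 + 15×1 + 9×2 + 4×5 + 8×3 = 126
B: 3×4 + 3×2 + 8×3 + 15×5 + 9×4 + 4×4 + 8×1 = 177
C: 3×3 + 3×5 + 8×2 + 15×3 + 9×5 + 4×2 + 8×2 = 154
D: 3×1 + 3×4 + 8×1 + 15×2 + 9×1 + 4×1 + 8×5 = 106
E: 3×5 + 3×3 + 8×4 + 15×4 + 9×3 + 4×3 + 8×4 = 187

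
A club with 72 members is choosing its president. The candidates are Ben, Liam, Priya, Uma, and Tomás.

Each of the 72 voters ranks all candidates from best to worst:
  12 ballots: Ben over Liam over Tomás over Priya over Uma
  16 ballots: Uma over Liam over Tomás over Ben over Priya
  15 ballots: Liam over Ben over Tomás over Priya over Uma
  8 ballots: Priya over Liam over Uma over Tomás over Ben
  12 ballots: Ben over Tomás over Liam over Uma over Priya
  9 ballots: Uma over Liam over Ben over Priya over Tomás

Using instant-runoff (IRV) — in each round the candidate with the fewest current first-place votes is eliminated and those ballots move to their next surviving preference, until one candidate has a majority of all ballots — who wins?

Round 1: Ben 24, Liam 15, Priya 8, Uma 25, Tomás 0. Tomás eliminated.
Round 2: Ben 24, Liam 15, Priya 8, Uma 25. Priya eliminated.
Round 3: Ben 24, Liam 23, Uma 25. Liam eliminated.
Round 4: Ben 39, Uma 33. Ben has a majority (≥37).

Ben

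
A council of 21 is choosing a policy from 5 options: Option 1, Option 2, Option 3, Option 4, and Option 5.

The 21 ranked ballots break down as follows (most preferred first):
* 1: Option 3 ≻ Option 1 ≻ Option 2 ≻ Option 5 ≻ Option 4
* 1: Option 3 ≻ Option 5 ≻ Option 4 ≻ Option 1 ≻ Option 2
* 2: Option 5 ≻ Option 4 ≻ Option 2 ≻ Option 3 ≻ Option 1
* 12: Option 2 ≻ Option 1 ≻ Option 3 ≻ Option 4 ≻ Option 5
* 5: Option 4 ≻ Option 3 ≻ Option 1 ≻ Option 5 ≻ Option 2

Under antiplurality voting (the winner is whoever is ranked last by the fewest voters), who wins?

Option 3

Last-place votes: Option 1 2, Option 2 6, Option 3 0, Option 4 1, Option 5 12.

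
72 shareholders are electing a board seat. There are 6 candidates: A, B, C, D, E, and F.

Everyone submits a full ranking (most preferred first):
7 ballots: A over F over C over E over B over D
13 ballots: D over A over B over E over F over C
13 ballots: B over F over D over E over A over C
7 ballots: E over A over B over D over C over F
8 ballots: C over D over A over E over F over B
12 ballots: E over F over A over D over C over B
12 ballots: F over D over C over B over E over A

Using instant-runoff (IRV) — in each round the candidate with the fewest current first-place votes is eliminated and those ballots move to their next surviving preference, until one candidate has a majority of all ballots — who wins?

F

Round 1: A 7, B 13, C 8, D 13, E 19, F 12. A eliminated.
Round 2: B 13, C 8, D 13, E 19, F 19. C eliminated.
Round 3: B 13, D 21, E 19, F 19. B eliminated.
Round 4: D 21, E 19, F 32. E eliminated.
Round 5: D 28, F 44. F has a majority (≥37).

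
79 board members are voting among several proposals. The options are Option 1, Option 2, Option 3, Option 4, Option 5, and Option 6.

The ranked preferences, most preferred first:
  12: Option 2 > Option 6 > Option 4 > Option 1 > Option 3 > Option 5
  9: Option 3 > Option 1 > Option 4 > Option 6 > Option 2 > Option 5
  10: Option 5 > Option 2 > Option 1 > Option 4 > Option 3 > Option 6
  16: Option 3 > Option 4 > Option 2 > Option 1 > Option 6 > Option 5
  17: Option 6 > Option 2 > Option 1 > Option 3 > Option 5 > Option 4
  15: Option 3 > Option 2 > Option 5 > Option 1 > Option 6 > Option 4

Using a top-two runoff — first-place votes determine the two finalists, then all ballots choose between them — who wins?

Round 1 first-place votes: Option 1 0, Option 2 12, Option 3 40, Option 4 0, Option 5 10, Option 6 17. Option 3 and Option 6 advance.
Runoff: Option 3 is ranked above Option 6 on 50 ballots, Option 6 above Option 3 on 29.

Option 3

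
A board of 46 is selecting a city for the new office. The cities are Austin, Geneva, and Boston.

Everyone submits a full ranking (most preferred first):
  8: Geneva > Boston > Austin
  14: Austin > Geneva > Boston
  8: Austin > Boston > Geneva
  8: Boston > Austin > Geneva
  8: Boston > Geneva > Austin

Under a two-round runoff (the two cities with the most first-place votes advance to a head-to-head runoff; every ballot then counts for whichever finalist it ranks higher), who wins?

Round 1 first-place votes: Austin 22, Geneva 8, Boston 16. Austin and Boston advance.
Runoff: Austin is ranked above Boston on 22 ballots, Boston above Austin on 24.

Boston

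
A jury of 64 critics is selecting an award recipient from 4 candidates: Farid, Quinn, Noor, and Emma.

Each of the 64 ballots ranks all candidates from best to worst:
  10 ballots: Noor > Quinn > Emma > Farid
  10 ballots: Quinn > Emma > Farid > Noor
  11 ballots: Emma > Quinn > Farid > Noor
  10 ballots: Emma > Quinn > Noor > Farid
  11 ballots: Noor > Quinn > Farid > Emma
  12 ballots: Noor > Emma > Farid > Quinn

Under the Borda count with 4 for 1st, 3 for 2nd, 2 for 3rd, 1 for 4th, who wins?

Emma

Farid: 10×1 + 10×2 + 11×2 + 10×1 + 11×2 + 12×2 = 108
Quinn: 10×3 + 10×4 + 11×3 + 10×3 + 11×3 + 12×1 = 178
Noor: 10×4 + 10×1 + 11×1 + 10×2 + 11×4 + 12×4 = 173
Emma: 10×2 + 10×3 + 11×4 + 10×4 + 11×1 + 12×3 = 181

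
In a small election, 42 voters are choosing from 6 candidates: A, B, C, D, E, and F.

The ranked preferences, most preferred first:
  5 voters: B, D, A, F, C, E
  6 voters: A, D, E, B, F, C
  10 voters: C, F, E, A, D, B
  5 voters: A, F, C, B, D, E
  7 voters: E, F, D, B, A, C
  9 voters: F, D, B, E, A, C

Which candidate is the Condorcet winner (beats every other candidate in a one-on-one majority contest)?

F

F vs A: 26–16
F vs B: 31–11
F vs C: 32–10
F vs D: 31–11
F vs E: 29–13
F beats every other candidate.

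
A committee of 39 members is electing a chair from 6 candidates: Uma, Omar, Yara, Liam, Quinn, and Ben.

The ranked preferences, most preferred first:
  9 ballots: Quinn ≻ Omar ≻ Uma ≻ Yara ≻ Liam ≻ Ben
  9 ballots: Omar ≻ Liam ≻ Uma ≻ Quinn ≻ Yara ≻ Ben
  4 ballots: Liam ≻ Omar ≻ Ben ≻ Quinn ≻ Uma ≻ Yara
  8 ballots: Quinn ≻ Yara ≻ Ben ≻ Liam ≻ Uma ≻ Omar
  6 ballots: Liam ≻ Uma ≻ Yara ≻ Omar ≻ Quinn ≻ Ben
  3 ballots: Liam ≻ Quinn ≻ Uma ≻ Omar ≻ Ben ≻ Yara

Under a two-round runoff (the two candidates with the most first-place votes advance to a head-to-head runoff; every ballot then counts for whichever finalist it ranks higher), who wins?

Liam

Round 1 first-place votes: Uma 0, Omar 9, Yara 0, Liam 13, Quinn 17, Ben 0. Quinn and Liam advance.
Runoff: Quinn is ranked above Liam on 17 ballots, Liam above Quinn on 22.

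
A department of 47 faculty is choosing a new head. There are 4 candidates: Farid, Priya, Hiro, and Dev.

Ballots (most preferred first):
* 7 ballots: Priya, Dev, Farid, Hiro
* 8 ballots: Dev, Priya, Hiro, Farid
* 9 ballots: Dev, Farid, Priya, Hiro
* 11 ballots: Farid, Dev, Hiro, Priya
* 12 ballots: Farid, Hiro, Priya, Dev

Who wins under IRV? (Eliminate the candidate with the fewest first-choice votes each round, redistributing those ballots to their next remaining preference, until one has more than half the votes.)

Dev

Round 1: Farid 23, Priya 7, Hiro 0, Dev 17. Hiro eliminated.
Round 2: Farid 23, Priya 7, Dev 17. Priya eliminated.
Round 3: Farid 23, Dev 24. Dev has a majority (≥24).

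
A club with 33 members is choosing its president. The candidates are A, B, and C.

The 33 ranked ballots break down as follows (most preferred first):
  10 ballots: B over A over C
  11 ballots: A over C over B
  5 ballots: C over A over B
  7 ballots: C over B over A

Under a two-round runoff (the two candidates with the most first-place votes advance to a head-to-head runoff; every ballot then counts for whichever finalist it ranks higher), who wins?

A

Round 1 first-place votes: A 11, B 10, C 12. C and A advance.
Runoff: C is ranked above A on 12 ballots, A above C on 21.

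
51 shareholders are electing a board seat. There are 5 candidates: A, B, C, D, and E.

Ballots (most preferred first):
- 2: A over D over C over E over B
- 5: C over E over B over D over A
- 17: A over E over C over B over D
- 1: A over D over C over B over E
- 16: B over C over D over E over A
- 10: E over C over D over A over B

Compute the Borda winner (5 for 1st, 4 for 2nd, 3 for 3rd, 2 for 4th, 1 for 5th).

A: 2×5 + 5×1 + 17×5 + 1×5 + 16×1 + 10×2 = 141
B: 2×1 + 5×3 + 17×2 + 1×2 + 16×5 + 10×1 = 143
C: 2×3 + 5×5 + 17×3 + 1×3 + 16×4 + 10×4 = 189
D: 2×4 + 5×2 + 17×1 + 1×4 + 16×3 + 10×3 = 117
E: 2×2 + 5×4 + 17×4 + 1×1 + 16×2 + 10×5 = 175

C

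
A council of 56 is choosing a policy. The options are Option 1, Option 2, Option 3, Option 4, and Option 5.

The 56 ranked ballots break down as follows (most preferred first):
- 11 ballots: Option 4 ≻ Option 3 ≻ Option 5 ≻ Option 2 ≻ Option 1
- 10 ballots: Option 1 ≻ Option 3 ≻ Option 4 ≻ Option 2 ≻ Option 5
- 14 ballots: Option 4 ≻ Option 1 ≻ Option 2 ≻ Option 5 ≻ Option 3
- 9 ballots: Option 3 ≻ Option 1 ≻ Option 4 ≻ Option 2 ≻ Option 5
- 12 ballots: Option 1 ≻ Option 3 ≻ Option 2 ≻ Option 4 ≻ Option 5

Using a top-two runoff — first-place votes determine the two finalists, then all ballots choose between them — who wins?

Round 1 first-place votes: Option 1 22, Option 2 0, Option 3 9, Option 4 25, Option 5 0. Option 4 and Option 1 advance.
Runoff: Option 4 is ranked above Option 1 on 25 ballots, Option 1 above Option 4 on 31.

Option 1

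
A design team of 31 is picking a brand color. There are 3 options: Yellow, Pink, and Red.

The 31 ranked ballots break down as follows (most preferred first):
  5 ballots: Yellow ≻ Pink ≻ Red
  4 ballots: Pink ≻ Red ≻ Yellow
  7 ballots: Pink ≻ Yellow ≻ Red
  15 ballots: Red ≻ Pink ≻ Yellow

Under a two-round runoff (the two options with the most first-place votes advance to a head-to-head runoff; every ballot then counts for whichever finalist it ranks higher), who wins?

Round 1 first-place votes: Yellow 5, Pink 11, Red 15. Red and Pink advance.
Runoff: Red is ranked above Pink on 15 ballots, Pink above Red on 16.

Pink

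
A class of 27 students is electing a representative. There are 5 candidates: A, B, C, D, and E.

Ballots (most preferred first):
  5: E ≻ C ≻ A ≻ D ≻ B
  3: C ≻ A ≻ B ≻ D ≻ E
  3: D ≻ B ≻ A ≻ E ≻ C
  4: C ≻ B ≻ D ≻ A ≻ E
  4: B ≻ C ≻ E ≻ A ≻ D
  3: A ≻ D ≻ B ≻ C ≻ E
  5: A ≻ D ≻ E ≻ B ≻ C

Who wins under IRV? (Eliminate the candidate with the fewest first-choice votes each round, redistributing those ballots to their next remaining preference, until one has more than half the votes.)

C

Round 1: A 8, B 4, C 7, D 3, E 5. D eliminated.
Round 2: A 8, B 7, C 7, E 5. E eliminated.
Round 3: A 8, B 7, C 12. B eliminated.
Round 4: A 11, C 16. C has a majority (≥14).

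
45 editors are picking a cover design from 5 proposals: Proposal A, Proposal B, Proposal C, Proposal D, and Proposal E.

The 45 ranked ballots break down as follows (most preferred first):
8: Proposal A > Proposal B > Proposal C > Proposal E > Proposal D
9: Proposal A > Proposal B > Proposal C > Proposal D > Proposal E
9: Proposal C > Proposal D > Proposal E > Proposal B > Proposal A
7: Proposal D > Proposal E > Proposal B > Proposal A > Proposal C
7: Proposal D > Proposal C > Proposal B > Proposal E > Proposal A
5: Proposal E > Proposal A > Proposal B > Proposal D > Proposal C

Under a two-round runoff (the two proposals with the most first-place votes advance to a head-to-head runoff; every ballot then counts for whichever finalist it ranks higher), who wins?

Round 1 first-place votes: Proposal A 17, Proposal B 0, Proposal C 9, Proposal D 14, Proposal E 5. Proposal A and Proposal D advance.
Runoff: Proposal A is ranked above Proposal D on 22 ballots, Proposal D above Proposal A on 23.

Proposal D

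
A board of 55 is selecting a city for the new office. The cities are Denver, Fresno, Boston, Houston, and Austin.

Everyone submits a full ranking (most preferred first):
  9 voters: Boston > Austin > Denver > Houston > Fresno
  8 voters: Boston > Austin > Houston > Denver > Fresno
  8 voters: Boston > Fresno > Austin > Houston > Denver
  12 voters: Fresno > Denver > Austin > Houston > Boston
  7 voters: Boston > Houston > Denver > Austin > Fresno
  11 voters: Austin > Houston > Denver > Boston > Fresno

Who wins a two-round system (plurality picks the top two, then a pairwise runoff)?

Round 1 first-place votes: Denver 0, Fresno 12, Boston 32, Houston 0, Austin 11. Boston and Fresno advance.
Runoff: Boston is ranked above Fresno on 43 ballots, Fresno above Boston on 12.

Boston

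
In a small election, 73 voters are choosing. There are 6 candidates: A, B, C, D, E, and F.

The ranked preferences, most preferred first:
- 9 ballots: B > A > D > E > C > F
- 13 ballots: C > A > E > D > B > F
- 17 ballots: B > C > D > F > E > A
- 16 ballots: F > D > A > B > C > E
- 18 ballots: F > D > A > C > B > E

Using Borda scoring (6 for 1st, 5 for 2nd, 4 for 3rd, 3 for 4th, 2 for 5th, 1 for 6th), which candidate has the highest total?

D

A: 9×5 + 13×5 + 17×1 + 16×4 + 18×4 = 263
B: 9×6 + 13×2 + 17×6 + 16×3 + 18×2 = 266
C: 9×2 + 13×6 + 17×5 + 16×2 + 18×3 = 267
D: 9×4 + 13×3 + 17×4 + 16×5 + 18×5 = 313
E: 9×3 + 13×4 + 17×2 + 16×1 + 18×1 = 147
F: 9×1 + 13×1 + 17×3 + 16×6 + 18×6 = 277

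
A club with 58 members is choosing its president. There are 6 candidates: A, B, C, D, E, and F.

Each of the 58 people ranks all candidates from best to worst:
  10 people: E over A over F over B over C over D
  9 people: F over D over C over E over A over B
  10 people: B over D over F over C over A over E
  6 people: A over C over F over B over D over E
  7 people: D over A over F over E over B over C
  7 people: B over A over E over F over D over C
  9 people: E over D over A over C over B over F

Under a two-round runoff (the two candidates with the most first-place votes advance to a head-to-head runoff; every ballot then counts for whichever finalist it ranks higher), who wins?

E

Round 1 first-place votes: A 6, B 17, C 0, D 7, E 19, F 9. E and B advance.
Runoff: E is ranked above B on 35 ballots, B above E on 23.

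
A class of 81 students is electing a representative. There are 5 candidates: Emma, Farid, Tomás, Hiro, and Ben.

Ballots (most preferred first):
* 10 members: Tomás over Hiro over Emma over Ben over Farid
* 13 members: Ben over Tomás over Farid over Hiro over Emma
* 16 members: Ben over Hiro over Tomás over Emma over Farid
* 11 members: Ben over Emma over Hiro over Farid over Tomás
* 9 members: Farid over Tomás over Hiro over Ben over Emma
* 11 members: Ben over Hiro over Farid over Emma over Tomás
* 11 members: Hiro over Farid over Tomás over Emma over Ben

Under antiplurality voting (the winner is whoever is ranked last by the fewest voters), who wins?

Hiro

Last-place votes: Emma 22, Farid 26, Tomás 22, Hiro 0, Ben 11.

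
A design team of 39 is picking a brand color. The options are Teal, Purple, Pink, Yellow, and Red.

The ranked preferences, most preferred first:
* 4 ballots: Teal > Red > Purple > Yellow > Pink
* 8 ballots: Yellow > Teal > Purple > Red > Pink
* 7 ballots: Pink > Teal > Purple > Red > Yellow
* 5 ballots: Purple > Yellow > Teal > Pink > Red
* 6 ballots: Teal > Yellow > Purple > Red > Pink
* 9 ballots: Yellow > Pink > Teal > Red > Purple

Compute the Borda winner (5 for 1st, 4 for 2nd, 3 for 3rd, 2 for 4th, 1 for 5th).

Teal

Teal: 4×5 + 8×4 + 7×4 + 5×3 + 6×5 + 9×3 = 152
Purple: 4×3 + 8×3 + 7×3 + 5×5 + 6×3 + 9×1 = 109
Pink: 4×1 + 8×1 + 7×5 + 5×2 + 6×1 + 9×4 = 99
Yellow: 4×2 + 8×5 + 7×1 + 5×4 + 6×4 + 9×5 = 144
Red: 4×4 + 8×2 + 7×2 + 5×1 + 6×2 + 9×2 = 81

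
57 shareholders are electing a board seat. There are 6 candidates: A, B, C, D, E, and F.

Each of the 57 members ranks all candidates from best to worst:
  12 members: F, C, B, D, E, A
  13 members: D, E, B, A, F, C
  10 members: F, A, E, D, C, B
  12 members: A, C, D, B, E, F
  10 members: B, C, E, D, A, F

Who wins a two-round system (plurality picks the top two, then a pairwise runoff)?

D

Round 1 first-place votes: A 12, B 10, C 0, D 13, E 0, F 22. F and D advance.
Runoff: F is ranked above D on 22 ballots, D above F on 35.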